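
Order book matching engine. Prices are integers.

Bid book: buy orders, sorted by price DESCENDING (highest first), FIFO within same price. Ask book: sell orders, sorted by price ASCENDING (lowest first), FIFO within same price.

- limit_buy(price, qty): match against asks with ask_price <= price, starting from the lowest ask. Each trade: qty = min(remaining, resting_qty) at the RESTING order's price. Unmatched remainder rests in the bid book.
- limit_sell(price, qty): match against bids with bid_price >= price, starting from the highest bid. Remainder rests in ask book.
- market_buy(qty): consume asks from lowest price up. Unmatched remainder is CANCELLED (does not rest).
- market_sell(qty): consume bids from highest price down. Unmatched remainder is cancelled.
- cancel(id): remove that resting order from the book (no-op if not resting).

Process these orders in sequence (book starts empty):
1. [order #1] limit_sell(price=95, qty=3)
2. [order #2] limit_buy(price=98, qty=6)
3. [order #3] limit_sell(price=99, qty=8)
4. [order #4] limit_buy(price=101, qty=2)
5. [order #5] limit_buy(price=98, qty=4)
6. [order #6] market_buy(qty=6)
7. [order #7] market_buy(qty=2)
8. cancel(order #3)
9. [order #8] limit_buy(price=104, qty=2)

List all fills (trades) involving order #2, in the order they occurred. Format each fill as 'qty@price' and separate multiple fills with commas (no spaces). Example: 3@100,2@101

Answer: 3@95

Derivation:
After op 1 [order #1] limit_sell(price=95, qty=3): fills=none; bids=[-] asks=[#1:3@95]
After op 2 [order #2] limit_buy(price=98, qty=6): fills=#2x#1:3@95; bids=[#2:3@98] asks=[-]
After op 3 [order #3] limit_sell(price=99, qty=8): fills=none; bids=[#2:3@98] asks=[#3:8@99]
After op 4 [order #4] limit_buy(price=101, qty=2): fills=#4x#3:2@99; bids=[#2:3@98] asks=[#3:6@99]
After op 5 [order #5] limit_buy(price=98, qty=4): fills=none; bids=[#2:3@98 #5:4@98] asks=[#3:6@99]
After op 6 [order #6] market_buy(qty=6): fills=#6x#3:6@99; bids=[#2:3@98 #5:4@98] asks=[-]
After op 7 [order #7] market_buy(qty=2): fills=none; bids=[#2:3@98 #5:4@98] asks=[-]
After op 8 cancel(order #3): fills=none; bids=[#2:3@98 #5:4@98] asks=[-]
After op 9 [order #8] limit_buy(price=104, qty=2): fills=none; bids=[#8:2@104 #2:3@98 #5:4@98] asks=[-]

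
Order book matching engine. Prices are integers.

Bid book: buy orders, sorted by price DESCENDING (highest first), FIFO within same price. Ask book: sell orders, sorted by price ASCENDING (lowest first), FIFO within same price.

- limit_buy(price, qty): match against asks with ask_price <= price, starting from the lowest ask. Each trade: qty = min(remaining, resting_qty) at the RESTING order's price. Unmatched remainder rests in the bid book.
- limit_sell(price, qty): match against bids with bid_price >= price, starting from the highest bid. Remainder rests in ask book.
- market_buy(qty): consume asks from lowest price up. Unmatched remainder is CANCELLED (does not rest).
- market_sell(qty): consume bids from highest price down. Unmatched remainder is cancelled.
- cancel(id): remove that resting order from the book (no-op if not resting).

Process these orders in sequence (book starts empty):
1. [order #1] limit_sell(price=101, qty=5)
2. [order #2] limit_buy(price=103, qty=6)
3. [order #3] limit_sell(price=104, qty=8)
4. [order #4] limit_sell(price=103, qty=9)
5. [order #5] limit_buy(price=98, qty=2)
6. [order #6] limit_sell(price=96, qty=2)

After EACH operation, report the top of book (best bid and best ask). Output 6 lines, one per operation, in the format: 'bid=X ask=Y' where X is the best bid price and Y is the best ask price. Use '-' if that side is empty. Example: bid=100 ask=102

After op 1 [order #1] limit_sell(price=101, qty=5): fills=none; bids=[-] asks=[#1:5@101]
After op 2 [order #2] limit_buy(price=103, qty=6): fills=#2x#1:5@101; bids=[#2:1@103] asks=[-]
After op 3 [order #3] limit_sell(price=104, qty=8): fills=none; bids=[#2:1@103] asks=[#3:8@104]
After op 4 [order #4] limit_sell(price=103, qty=9): fills=#2x#4:1@103; bids=[-] asks=[#4:8@103 #3:8@104]
After op 5 [order #5] limit_buy(price=98, qty=2): fills=none; bids=[#5:2@98] asks=[#4:8@103 #3:8@104]
After op 6 [order #6] limit_sell(price=96, qty=2): fills=#5x#6:2@98; bids=[-] asks=[#4:8@103 #3:8@104]

Answer: bid=- ask=101
bid=103 ask=-
bid=103 ask=104
bid=- ask=103
bid=98 ask=103
bid=- ask=103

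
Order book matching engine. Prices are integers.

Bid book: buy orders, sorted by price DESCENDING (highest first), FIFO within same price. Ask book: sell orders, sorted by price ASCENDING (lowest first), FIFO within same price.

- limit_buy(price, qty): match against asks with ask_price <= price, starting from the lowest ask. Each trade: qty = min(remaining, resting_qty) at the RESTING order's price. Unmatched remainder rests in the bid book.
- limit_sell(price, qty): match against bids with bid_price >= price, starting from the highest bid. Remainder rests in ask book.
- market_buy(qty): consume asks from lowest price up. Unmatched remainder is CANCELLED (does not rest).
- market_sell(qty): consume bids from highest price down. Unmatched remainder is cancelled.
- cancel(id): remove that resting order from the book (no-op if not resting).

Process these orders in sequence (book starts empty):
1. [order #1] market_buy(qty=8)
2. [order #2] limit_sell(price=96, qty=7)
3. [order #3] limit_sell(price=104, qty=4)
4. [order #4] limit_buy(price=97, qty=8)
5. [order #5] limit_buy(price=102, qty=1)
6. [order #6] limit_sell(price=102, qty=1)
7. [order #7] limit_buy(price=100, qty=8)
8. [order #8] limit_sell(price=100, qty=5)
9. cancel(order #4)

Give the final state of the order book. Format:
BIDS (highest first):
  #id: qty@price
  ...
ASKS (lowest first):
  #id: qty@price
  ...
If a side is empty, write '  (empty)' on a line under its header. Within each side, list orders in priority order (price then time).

After op 1 [order #1] market_buy(qty=8): fills=none; bids=[-] asks=[-]
After op 2 [order #2] limit_sell(price=96, qty=7): fills=none; bids=[-] asks=[#2:7@96]
After op 3 [order #3] limit_sell(price=104, qty=4): fills=none; bids=[-] asks=[#2:7@96 #3:4@104]
After op 4 [order #4] limit_buy(price=97, qty=8): fills=#4x#2:7@96; bids=[#4:1@97] asks=[#3:4@104]
After op 5 [order #5] limit_buy(price=102, qty=1): fills=none; bids=[#5:1@102 #4:1@97] asks=[#3:4@104]
After op 6 [order #6] limit_sell(price=102, qty=1): fills=#5x#6:1@102; bids=[#4:1@97] asks=[#3:4@104]
After op 7 [order #7] limit_buy(price=100, qty=8): fills=none; bids=[#7:8@100 #4:1@97] asks=[#3:4@104]
After op 8 [order #8] limit_sell(price=100, qty=5): fills=#7x#8:5@100; bids=[#7:3@100 #4:1@97] asks=[#3:4@104]
After op 9 cancel(order #4): fills=none; bids=[#7:3@100] asks=[#3:4@104]

Answer: BIDS (highest first):
  #7: 3@100
ASKS (lowest first):
  #3: 4@104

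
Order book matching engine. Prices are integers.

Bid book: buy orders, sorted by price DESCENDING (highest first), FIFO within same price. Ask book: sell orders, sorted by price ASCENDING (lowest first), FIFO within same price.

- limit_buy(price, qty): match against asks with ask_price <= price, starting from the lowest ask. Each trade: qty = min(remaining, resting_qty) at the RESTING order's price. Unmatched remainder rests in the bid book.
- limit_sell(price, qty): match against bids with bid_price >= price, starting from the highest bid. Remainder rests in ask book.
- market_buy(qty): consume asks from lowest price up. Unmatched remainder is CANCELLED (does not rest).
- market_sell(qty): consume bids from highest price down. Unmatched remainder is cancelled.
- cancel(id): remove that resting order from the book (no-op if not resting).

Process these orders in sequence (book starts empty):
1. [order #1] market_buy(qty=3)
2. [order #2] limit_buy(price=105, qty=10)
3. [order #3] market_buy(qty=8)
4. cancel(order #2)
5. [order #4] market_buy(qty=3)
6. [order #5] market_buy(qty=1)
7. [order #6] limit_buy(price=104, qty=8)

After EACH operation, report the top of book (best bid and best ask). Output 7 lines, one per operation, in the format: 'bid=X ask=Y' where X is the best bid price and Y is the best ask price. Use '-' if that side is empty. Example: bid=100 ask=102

Answer: bid=- ask=-
bid=105 ask=-
bid=105 ask=-
bid=- ask=-
bid=- ask=-
bid=- ask=-
bid=104 ask=-

Derivation:
After op 1 [order #1] market_buy(qty=3): fills=none; bids=[-] asks=[-]
After op 2 [order #2] limit_buy(price=105, qty=10): fills=none; bids=[#2:10@105] asks=[-]
After op 3 [order #3] market_buy(qty=8): fills=none; bids=[#2:10@105] asks=[-]
After op 4 cancel(order #2): fills=none; bids=[-] asks=[-]
After op 5 [order #4] market_buy(qty=3): fills=none; bids=[-] asks=[-]
After op 6 [order #5] market_buy(qty=1): fills=none; bids=[-] asks=[-]
After op 7 [order #6] limit_buy(price=104, qty=8): fills=none; bids=[#6:8@104] asks=[-]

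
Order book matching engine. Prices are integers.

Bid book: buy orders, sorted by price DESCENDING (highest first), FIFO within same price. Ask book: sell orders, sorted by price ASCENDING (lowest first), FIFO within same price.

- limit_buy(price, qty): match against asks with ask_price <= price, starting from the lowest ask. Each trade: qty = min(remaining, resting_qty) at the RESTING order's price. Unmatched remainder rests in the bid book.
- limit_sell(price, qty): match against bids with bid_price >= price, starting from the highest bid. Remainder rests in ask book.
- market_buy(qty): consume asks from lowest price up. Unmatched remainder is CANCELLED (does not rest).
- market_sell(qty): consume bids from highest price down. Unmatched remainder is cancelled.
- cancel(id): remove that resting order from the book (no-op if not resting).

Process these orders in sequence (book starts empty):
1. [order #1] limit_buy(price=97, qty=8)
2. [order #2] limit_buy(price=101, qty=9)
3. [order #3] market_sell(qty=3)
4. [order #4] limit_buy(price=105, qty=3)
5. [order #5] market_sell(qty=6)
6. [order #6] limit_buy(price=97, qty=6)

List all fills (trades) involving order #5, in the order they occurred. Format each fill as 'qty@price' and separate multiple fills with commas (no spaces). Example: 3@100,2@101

After op 1 [order #1] limit_buy(price=97, qty=8): fills=none; bids=[#1:8@97] asks=[-]
After op 2 [order #2] limit_buy(price=101, qty=9): fills=none; bids=[#2:9@101 #1:8@97] asks=[-]
After op 3 [order #3] market_sell(qty=3): fills=#2x#3:3@101; bids=[#2:6@101 #1:8@97] asks=[-]
After op 4 [order #4] limit_buy(price=105, qty=3): fills=none; bids=[#4:3@105 #2:6@101 #1:8@97] asks=[-]
After op 5 [order #5] market_sell(qty=6): fills=#4x#5:3@105 #2x#5:3@101; bids=[#2:3@101 #1:8@97] asks=[-]
After op 6 [order #6] limit_buy(price=97, qty=6): fills=none; bids=[#2:3@101 #1:8@97 #6:6@97] asks=[-]

Answer: 3@105,3@101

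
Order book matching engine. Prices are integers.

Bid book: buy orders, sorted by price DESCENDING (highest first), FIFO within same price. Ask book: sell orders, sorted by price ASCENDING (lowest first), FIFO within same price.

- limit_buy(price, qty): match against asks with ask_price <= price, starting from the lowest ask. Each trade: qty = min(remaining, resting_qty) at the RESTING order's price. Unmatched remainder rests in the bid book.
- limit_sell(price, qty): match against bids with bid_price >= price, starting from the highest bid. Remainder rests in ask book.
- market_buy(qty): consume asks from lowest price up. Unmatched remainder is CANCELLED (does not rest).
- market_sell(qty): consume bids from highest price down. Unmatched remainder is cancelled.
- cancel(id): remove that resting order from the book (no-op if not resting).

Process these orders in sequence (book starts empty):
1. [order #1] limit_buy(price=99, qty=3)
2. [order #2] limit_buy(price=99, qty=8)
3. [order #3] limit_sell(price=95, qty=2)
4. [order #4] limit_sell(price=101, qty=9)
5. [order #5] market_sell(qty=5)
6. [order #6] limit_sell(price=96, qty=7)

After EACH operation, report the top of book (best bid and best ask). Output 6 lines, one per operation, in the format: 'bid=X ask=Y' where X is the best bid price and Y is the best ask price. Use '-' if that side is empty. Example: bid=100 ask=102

After op 1 [order #1] limit_buy(price=99, qty=3): fills=none; bids=[#1:3@99] asks=[-]
After op 2 [order #2] limit_buy(price=99, qty=8): fills=none; bids=[#1:3@99 #2:8@99] asks=[-]
After op 3 [order #3] limit_sell(price=95, qty=2): fills=#1x#3:2@99; bids=[#1:1@99 #2:8@99] asks=[-]
After op 4 [order #4] limit_sell(price=101, qty=9): fills=none; bids=[#1:1@99 #2:8@99] asks=[#4:9@101]
After op 5 [order #5] market_sell(qty=5): fills=#1x#5:1@99 #2x#5:4@99; bids=[#2:4@99] asks=[#4:9@101]
After op 6 [order #6] limit_sell(price=96, qty=7): fills=#2x#6:4@99; bids=[-] asks=[#6:3@96 #4:9@101]

Answer: bid=99 ask=-
bid=99 ask=-
bid=99 ask=-
bid=99 ask=101
bid=99 ask=101
bid=- ask=96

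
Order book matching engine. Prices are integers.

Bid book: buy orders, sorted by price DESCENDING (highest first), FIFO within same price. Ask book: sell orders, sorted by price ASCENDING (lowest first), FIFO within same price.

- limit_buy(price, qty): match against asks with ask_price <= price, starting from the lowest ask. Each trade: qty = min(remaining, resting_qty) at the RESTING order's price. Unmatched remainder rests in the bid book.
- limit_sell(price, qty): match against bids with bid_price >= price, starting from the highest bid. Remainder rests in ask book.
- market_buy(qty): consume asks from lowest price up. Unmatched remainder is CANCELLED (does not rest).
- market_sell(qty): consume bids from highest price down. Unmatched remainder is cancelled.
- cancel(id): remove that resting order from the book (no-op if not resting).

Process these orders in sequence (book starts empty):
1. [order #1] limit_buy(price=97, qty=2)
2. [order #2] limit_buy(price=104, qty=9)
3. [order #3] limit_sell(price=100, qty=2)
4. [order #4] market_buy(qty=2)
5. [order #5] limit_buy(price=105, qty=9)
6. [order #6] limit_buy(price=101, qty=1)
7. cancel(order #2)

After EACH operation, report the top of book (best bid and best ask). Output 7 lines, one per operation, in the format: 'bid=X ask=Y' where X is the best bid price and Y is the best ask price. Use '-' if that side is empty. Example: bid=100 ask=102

Answer: bid=97 ask=-
bid=104 ask=-
bid=104 ask=-
bid=104 ask=-
bid=105 ask=-
bid=105 ask=-
bid=105 ask=-

Derivation:
After op 1 [order #1] limit_buy(price=97, qty=2): fills=none; bids=[#1:2@97] asks=[-]
After op 2 [order #2] limit_buy(price=104, qty=9): fills=none; bids=[#2:9@104 #1:2@97] asks=[-]
After op 3 [order #3] limit_sell(price=100, qty=2): fills=#2x#3:2@104; bids=[#2:7@104 #1:2@97] asks=[-]
After op 4 [order #4] market_buy(qty=2): fills=none; bids=[#2:7@104 #1:2@97] asks=[-]
After op 5 [order #5] limit_buy(price=105, qty=9): fills=none; bids=[#5:9@105 #2:7@104 #1:2@97] asks=[-]
After op 6 [order #6] limit_buy(price=101, qty=1): fills=none; bids=[#5:9@105 #2:7@104 #6:1@101 #1:2@97] asks=[-]
After op 7 cancel(order #2): fills=none; bids=[#5:9@105 #6:1@101 #1:2@97] asks=[-]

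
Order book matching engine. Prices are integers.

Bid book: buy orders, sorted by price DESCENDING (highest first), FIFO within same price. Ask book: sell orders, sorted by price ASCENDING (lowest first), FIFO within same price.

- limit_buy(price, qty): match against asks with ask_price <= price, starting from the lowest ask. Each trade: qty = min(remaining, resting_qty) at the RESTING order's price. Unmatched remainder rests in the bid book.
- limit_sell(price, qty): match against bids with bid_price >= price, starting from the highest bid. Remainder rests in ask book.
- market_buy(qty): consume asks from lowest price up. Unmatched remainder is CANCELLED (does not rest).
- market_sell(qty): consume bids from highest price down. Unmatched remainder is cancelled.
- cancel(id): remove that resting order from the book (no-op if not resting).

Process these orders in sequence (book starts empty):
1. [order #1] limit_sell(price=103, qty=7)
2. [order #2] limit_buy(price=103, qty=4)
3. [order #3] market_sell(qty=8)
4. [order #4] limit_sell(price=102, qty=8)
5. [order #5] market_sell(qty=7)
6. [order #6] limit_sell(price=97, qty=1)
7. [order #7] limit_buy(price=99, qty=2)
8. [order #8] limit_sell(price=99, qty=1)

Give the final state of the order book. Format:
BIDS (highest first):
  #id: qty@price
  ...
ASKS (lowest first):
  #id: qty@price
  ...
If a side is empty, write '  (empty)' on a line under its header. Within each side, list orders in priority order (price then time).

Answer: BIDS (highest first):
  (empty)
ASKS (lowest first):
  #4: 8@102
  #1: 3@103

Derivation:
After op 1 [order #1] limit_sell(price=103, qty=7): fills=none; bids=[-] asks=[#1:7@103]
After op 2 [order #2] limit_buy(price=103, qty=4): fills=#2x#1:4@103; bids=[-] asks=[#1:3@103]
After op 3 [order #3] market_sell(qty=8): fills=none; bids=[-] asks=[#1:3@103]
After op 4 [order #4] limit_sell(price=102, qty=8): fills=none; bids=[-] asks=[#4:8@102 #1:3@103]
After op 5 [order #5] market_sell(qty=7): fills=none; bids=[-] asks=[#4:8@102 #1:3@103]
After op 6 [order #6] limit_sell(price=97, qty=1): fills=none; bids=[-] asks=[#6:1@97 #4:8@102 #1:3@103]
After op 7 [order #7] limit_buy(price=99, qty=2): fills=#7x#6:1@97; bids=[#7:1@99] asks=[#4:8@102 #1:3@103]
After op 8 [order #8] limit_sell(price=99, qty=1): fills=#7x#8:1@99; bids=[-] asks=[#4:8@102 #1:3@103]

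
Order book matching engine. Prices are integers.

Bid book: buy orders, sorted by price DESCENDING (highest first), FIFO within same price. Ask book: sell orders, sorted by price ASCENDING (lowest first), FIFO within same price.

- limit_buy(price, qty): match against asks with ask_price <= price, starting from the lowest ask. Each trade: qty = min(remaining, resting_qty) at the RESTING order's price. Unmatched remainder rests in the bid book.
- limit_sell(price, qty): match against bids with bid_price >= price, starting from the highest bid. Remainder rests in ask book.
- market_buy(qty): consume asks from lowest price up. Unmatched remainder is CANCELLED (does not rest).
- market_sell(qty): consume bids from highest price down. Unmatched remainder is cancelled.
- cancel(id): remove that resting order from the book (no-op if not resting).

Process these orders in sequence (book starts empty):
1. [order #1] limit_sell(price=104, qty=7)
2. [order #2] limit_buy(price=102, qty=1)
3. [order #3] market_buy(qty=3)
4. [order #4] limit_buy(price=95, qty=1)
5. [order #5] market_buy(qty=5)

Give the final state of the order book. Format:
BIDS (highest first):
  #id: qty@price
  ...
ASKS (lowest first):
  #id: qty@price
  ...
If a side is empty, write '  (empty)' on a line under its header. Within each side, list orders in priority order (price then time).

Answer: BIDS (highest first):
  #2: 1@102
  #4: 1@95
ASKS (lowest first):
  (empty)

Derivation:
After op 1 [order #1] limit_sell(price=104, qty=7): fills=none; bids=[-] asks=[#1:7@104]
After op 2 [order #2] limit_buy(price=102, qty=1): fills=none; bids=[#2:1@102] asks=[#1:7@104]
After op 3 [order #3] market_buy(qty=3): fills=#3x#1:3@104; bids=[#2:1@102] asks=[#1:4@104]
After op 4 [order #4] limit_buy(price=95, qty=1): fills=none; bids=[#2:1@102 #4:1@95] asks=[#1:4@104]
After op 5 [order #5] market_buy(qty=5): fills=#5x#1:4@104; bids=[#2:1@102 #4:1@95] asks=[-]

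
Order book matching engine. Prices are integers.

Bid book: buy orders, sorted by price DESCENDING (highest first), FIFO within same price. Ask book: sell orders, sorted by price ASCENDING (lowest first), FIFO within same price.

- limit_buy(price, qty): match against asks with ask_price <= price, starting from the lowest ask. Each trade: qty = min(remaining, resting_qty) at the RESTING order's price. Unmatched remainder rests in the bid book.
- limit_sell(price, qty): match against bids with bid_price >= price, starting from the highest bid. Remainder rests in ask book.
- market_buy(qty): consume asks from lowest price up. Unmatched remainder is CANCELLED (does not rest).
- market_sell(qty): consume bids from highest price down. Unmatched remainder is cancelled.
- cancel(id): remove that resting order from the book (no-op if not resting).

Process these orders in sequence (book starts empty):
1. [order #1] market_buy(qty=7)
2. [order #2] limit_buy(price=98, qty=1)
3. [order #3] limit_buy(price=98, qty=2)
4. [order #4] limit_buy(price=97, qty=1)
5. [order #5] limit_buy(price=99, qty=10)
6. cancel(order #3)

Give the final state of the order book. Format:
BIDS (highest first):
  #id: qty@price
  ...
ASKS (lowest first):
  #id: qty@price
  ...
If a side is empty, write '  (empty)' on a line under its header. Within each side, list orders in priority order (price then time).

Answer: BIDS (highest first):
  #5: 10@99
  #2: 1@98
  #4: 1@97
ASKS (lowest first):
  (empty)

Derivation:
After op 1 [order #1] market_buy(qty=7): fills=none; bids=[-] asks=[-]
After op 2 [order #2] limit_buy(price=98, qty=1): fills=none; bids=[#2:1@98] asks=[-]
After op 3 [order #3] limit_buy(price=98, qty=2): fills=none; bids=[#2:1@98 #3:2@98] asks=[-]
After op 4 [order #4] limit_buy(price=97, qty=1): fills=none; bids=[#2:1@98 #3:2@98 #4:1@97] asks=[-]
After op 5 [order #5] limit_buy(price=99, qty=10): fills=none; bids=[#5:10@99 #2:1@98 #3:2@98 #4:1@97] asks=[-]
After op 6 cancel(order #3): fills=none; bids=[#5:10@99 #2:1@98 #4:1@97] asks=[-]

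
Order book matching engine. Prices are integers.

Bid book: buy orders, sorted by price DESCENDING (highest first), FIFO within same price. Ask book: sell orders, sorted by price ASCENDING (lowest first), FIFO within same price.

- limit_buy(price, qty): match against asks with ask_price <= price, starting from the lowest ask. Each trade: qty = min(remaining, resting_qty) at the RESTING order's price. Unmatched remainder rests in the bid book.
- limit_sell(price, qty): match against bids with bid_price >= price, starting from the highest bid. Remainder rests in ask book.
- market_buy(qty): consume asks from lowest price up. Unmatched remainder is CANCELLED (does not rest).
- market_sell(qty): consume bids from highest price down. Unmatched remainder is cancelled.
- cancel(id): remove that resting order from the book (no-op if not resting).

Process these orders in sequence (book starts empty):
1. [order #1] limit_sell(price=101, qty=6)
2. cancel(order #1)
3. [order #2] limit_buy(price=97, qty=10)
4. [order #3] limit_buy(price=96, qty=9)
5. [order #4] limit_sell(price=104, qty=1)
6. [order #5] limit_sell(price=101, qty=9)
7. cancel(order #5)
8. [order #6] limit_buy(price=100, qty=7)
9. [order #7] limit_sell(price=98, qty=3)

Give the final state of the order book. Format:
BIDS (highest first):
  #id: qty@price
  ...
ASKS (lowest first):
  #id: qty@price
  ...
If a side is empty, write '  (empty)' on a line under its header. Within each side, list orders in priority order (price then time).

After op 1 [order #1] limit_sell(price=101, qty=6): fills=none; bids=[-] asks=[#1:6@101]
After op 2 cancel(order #1): fills=none; bids=[-] asks=[-]
After op 3 [order #2] limit_buy(price=97, qty=10): fills=none; bids=[#2:10@97] asks=[-]
After op 4 [order #3] limit_buy(price=96, qty=9): fills=none; bids=[#2:10@97 #3:9@96] asks=[-]
After op 5 [order #4] limit_sell(price=104, qty=1): fills=none; bids=[#2:10@97 #3:9@96] asks=[#4:1@104]
After op 6 [order #5] limit_sell(price=101, qty=9): fills=none; bids=[#2:10@97 #3:9@96] asks=[#5:9@101 #4:1@104]
After op 7 cancel(order #5): fills=none; bids=[#2:10@97 #3:9@96] asks=[#4:1@104]
After op 8 [order #6] limit_buy(price=100, qty=7): fills=none; bids=[#6:7@100 #2:10@97 #3:9@96] asks=[#4:1@104]
After op 9 [order #7] limit_sell(price=98, qty=3): fills=#6x#7:3@100; bids=[#6:4@100 #2:10@97 #3:9@96] asks=[#4:1@104]

Answer: BIDS (highest first):
  #6: 4@100
  #2: 10@97
  #3: 9@96
ASKS (lowest first):
  #4: 1@104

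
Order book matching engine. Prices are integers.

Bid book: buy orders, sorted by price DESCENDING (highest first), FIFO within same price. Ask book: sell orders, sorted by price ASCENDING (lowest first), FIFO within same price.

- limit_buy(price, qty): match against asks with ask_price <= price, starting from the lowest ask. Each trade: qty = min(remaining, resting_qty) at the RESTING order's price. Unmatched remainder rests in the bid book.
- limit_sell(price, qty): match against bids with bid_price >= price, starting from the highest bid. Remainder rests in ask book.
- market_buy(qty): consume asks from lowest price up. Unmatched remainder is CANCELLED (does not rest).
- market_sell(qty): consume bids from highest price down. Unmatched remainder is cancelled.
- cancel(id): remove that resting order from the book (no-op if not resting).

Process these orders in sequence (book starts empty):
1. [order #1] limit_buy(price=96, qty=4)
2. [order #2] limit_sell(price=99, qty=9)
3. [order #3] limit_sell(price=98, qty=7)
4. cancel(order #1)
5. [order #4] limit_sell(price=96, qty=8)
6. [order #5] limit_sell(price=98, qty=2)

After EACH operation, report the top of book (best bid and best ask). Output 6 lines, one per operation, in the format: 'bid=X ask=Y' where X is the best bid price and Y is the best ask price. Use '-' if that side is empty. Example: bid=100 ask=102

After op 1 [order #1] limit_buy(price=96, qty=4): fills=none; bids=[#1:4@96] asks=[-]
After op 2 [order #2] limit_sell(price=99, qty=9): fills=none; bids=[#1:4@96] asks=[#2:9@99]
After op 3 [order #3] limit_sell(price=98, qty=7): fills=none; bids=[#1:4@96] asks=[#3:7@98 #2:9@99]
After op 4 cancel(order #1): fills=none; bids=[-] asks=[#3:7@98 #2:9@99]
After op 5 [order #4] limit_sell(price=96, qty=8): fills=none; bids=[-] asks=[#4:8@96 #3:7@98 #2:9@99]
After op 6 [order #5] limit_sell(price=98, qty=2): fills=none; bids=[-] asks=[#4:8@96 #3:7@98 #5:2@98 #2:9@99]

Answer: bid=96 ask=-
bid=96 ask=99
bid=96 ask=98
bid=- ask=98
bid=- ask=96
bid=- ask=96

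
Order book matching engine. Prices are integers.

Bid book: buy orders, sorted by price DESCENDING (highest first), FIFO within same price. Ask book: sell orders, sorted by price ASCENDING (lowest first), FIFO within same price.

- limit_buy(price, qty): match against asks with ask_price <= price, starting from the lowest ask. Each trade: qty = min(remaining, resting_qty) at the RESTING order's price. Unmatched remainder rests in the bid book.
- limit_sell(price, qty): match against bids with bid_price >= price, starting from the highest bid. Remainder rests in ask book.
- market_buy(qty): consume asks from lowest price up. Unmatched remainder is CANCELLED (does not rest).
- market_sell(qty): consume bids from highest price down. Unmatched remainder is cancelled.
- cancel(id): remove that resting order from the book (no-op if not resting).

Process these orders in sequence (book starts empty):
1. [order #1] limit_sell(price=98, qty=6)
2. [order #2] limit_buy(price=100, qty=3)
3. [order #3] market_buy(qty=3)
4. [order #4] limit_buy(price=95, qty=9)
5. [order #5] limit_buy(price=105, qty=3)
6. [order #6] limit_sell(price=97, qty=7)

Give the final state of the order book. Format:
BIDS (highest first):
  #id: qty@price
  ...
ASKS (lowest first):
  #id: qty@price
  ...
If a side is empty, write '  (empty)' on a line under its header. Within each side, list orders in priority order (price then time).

Answer: BIDS (highest first):
  #4: 9@95
ASKS (lowest first):
  #6: 4@97

Derivation:
After op 1 [order #1] limit_sell(price=98, qty=6): fills=none; bids=[-] asks=[#1:6@98]
After op 2 [order #2] limit_buy(price=100, qty=3): fills=#2x#1:3@98; bids=[-] asks=[#1:3@98]
After op 3 [order #3] market_buy(qty=3): fills=#3x#1:3@98; bids=[-] asks=[-]
After op 4 [order #4] limit_buy(price=95, qty=9): fills=none; bids=[#4:9@95] asks=[-]
After op 5 [order #5] limit_buy(price=105, qty=3): fills=none; bids=[#5:3@105 #4:9@95] asks=[-]
After op 6 [order #6] limit_sell(price=97, qty=7): fills=#5x#6:3@105; bids=[#4:9@95] asks=[#6:4@97]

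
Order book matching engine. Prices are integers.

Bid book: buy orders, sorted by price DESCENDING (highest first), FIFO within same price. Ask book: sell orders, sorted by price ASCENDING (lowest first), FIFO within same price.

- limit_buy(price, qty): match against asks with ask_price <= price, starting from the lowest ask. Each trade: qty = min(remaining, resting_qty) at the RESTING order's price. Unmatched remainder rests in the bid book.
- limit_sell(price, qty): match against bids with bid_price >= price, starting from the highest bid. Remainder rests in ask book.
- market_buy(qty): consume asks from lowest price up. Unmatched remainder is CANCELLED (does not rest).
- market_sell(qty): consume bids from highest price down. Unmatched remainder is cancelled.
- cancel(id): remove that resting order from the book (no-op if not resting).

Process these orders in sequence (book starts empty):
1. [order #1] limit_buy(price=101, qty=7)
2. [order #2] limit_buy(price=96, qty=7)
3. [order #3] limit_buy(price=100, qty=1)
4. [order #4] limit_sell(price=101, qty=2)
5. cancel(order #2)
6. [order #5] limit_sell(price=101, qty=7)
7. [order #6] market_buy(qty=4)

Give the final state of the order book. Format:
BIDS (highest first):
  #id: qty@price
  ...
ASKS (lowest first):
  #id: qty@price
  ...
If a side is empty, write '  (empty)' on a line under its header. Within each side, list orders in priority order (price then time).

Answer: BIDS (highest first):
  #3: 1@100
ASKS (lowest first):
  (empty)

Derivation:
After op 1 [order #1] limit_buy(price=101, qty=7): fills=none; bids=[#1:7@101] asks=[-]
After op 2 [order #2] limit_buy(price=96, qty=7): fills=none; bids=[#1:7@101 #2:7@96] asks=[-]
After op 3 [order #3] limit_buy(price=100, qty=1): fills=none; bids=[#1:7@101 #3:1@100 #2:7@96] asks=[-]
After op 4 [order #4] limit_sell(price=101, qty=2): fills=#1x#4:2@101; bids=[#1:5@101 #3:1@100 #2:7@96] asks=[-]
After op 5 cancel(order #2): fills=none; bids=[#1:5@101 #3:1@100] asks=[-]
After op 6 [order #5] limit_sell(price=101, qty=7): fills=#1x#5:5@101; bids=[#3:1@100] asks=[#5:2@101]
After op 7 [order #6] market_buy(qty=4): fills=#6x#5:2@101; bids=[#3:1@100] asks=[-]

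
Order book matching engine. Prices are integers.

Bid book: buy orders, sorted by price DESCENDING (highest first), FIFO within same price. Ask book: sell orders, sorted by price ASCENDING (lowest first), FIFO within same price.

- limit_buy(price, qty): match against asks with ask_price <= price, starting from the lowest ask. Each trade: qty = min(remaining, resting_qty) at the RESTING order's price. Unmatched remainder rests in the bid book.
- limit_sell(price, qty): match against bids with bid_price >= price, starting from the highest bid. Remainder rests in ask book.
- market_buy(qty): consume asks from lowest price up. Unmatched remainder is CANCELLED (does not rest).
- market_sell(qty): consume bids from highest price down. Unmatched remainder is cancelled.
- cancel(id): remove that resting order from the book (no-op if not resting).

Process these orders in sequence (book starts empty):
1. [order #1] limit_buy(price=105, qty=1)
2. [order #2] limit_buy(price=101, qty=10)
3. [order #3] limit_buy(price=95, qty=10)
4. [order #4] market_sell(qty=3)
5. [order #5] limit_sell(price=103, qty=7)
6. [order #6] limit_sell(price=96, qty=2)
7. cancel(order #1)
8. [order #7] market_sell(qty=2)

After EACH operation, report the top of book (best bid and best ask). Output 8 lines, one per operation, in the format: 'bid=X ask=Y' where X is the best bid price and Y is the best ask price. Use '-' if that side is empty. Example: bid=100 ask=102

After op 1 [order #1] limit_buy(price=105, qty=1): fills=none; bids=[#1:1@105] asks=[-]
After op 2 [order #2] limit_buy(price=101, qty=10): fills=none; bids=[#1:1@105 #2:10@101] asks=[-]
After op 3 [order #3] limit_buy(price=95, qty=10): fills=none; bids=[#1:1@105 #2:10@101 #3:10@95] asks=[-]
After op 4 [order #4] market_sell(qty=3): fills=#1x#4:1@105 #2x#4:2@101; bids=[#2:8@101 #3:10@95] asks=[-]
After op 5 [order #5] limit_sell(price=103, qty=7): fills=none; bids=[#2:8@101 #3:10@95] asks=[#5:7@103]
After op 6 [order #6] limit_sell(price=96, qty=2): fills=#2x#6:2@101; bids=[#2:6@101 #3:10@95] asks=[#5:7@103]
After op 7 cancel(order #1): fills=none; bids=[#2:6@101 #3:10@95] asks=[#5:7@103]
After op 8 [order #7] market_sell(qty=2): fills=#2x#7:2@101; bids=[#2:4@101 #3:10@95] asks=[#5:7@103]

Answer: bid=105 ask=-
bid=105 ask=-
bid=105 ask=-
bid=101 ask=-
bid=101 ask=103
bid=101 ask=103
bid=101 ask=103
bid=101 ask=103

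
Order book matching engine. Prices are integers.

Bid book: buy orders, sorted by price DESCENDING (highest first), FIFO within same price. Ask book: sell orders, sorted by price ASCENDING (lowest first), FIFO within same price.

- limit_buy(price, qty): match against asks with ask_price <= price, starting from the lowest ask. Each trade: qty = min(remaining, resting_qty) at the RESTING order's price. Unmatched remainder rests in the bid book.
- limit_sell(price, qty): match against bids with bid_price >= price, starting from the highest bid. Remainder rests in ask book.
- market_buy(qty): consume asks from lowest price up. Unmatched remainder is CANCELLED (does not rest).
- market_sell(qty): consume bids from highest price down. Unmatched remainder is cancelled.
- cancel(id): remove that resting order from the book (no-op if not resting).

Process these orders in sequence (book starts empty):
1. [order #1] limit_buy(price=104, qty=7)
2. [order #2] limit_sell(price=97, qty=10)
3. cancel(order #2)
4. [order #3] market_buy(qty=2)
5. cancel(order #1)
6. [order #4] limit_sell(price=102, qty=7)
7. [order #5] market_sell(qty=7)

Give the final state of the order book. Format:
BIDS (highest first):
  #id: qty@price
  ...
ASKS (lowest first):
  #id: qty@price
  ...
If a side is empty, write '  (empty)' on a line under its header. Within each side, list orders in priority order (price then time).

Answer: BIDS (highest first):
  (empty)
ASKS (lowest first):
  #4: 7@102

Derivation:
After op 1 [order #1] limit_buy(price=104, qty=7): fills=none; bids=[#1:7@104] asks=[-]
After op 2 [order #2] limit_sell(price=97, qty=10): fills=#1x#2:7@104; bids=[-] asks=[#2:3@97]
After op 3 cancel(order #2): fills=none; bids=[-] asks=[-]
After op 4 [order #3] market_buy(qty=2): fills=none; bids=[-] asks=[-]
After op 5 cancel(order #1): fills=none; bids=[-] asks=[-]
After op 6 [order #4] limit_sell(price=102, qty=7): fills=none; bids=[-] asks=[#4:7@102]
After op 7 [order #5] market_sell(qty=7): fills=none; bids=[-] asks=[#4:7@102]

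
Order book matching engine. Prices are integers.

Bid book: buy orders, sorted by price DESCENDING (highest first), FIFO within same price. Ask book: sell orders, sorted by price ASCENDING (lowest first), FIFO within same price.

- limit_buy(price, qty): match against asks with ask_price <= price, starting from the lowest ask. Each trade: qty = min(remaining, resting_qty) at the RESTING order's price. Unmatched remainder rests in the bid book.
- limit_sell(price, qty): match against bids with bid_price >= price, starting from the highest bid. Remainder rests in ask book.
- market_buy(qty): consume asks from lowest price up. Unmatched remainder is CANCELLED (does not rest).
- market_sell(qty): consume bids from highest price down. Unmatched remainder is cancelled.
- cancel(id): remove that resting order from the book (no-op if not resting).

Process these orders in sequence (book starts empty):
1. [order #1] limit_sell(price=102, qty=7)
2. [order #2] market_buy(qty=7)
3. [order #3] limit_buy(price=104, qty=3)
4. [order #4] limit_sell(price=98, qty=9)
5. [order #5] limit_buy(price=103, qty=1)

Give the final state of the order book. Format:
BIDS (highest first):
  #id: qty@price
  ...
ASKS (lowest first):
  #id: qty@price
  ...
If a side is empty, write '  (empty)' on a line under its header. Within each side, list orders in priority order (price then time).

After op 1 [order #1] limit_sell(price=102, qty=7): fills=none; bids=[-] asks=[#1:7@102]
After op 2 [order #2] market_buy(qty=7): fills=#2x#1:7@102; bids=[-] asks=[-]
After op 3 [order #3] limit_buy(price=104, qty=3): fills=none; bids=[#3:3@104] asks=[-]
After op 4 [order #4] limit_sell(price=98, qty=9): fills=#3x#4:3@104; bids=[-] asks=[#4:6@98]
After op 5 [order #5] limit_buy(price=103, qty=1): fills=#5x#4:1@98; bids=[-] asks=[#4:5@98]

Answer: BIDS (highest first):
  (empty)
ASKS (lowest first):
  #4: 5@98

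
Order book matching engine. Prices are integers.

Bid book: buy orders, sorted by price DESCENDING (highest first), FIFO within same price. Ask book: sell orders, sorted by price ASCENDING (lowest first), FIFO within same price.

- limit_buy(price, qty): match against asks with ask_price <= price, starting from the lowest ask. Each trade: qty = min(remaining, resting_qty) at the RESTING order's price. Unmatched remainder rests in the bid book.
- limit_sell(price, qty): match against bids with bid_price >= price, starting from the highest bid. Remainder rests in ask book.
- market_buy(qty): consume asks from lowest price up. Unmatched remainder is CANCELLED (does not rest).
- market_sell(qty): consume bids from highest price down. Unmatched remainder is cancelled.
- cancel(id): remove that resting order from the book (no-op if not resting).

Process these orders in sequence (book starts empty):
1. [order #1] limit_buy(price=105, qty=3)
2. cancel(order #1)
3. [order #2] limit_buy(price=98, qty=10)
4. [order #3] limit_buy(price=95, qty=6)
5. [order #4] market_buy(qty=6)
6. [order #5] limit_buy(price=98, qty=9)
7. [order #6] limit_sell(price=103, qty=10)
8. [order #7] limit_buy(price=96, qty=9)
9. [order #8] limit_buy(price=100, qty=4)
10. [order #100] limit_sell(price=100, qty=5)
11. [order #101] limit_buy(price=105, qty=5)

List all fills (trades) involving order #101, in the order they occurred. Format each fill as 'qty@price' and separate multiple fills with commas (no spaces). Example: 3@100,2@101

Answer: 1@100,4@103

Derivation:
After op 1 [order #1] limit_buy(price=105, qty=3): fills=none; bids=[#1:3@105] asks=[-]
After op 2 cancel(order #1): fills=none; bids=[-] asks=[-]
After op 3 [order #2] limit_buy(price=98, qty=10): fills=none; bids=[#2:10@98] asks=[-]
After op 4 [order #3] limit_buy(price=95, qty=6): fills=none; bids=[#2:10@98 #3:6@95] asks=[-]
After op 5 [order #4] market_buy(qty=6): fills=none; bids=[#2:10@98 #3:6@95] asks=[-]
After op 6 [order #5] limit_buy(price=98, qty=9): fills=none; bids=[#2:10@98 #5:9@98 #3:6@95] asks=[-]
After op 7 [order #6] limit_sell(price=103, qty=10): fills=none; bids=[#2:10@98 #5:9@98 #3:6@95] asks=[#6:10@103]
After op 8 [order #7] limit_buy(price=96, qty=9): fills=none; bids=[#2:10@98 #5:9@98 #7:9@96 #3:6@95] asks=[#6:10@103]
After op 9 [order #8] limit_buy(price=100, qty=4): fills=none; bids=[#8:4@100 #2:10@98 #5:9@98 #7:9@96 #3:6@95] asks=[#6:10@103]
After op 10 [order #100] limit_sell(price=100, qty=5): fills=#8x#100:4@100; bids=[#2:10@98 #5:9@98 #7:9@96 #3:6@95] asks=[#100:1@100 #6:10@103]
After op 11 [order #101] limit_buy(price=105, qty=5): fills=#101x#100:1@100 #101x#6:4@103; bids=[#2:10@98 #5:9@98 #7:9@96 #3:6@95] asks=[#6:6@103]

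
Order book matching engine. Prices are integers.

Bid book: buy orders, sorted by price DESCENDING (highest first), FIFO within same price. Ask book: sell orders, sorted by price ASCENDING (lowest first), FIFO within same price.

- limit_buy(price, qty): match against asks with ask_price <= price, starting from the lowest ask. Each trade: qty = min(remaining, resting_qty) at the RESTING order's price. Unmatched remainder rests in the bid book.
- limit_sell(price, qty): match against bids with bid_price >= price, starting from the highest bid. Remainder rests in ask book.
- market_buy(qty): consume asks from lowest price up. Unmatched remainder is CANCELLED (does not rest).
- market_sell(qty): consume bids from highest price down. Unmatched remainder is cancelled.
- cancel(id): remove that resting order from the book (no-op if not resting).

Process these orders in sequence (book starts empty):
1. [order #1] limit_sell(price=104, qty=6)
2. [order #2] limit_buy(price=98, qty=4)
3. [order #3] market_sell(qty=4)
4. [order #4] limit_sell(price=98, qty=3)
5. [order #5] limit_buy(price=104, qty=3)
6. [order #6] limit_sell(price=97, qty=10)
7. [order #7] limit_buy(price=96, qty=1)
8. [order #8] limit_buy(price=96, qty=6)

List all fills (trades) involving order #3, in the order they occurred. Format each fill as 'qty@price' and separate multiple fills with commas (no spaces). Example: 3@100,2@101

Answer: 4@98

Derivation:
After op 1 [order #1] limit_sell(price=104, qty=6): fills=none; bids=[-] asks=[#1:6@104]
After op 2 [order #2] limit_buy(price=98, qty=4): fills=none; bids=[#2:4@98] asks=[#1:6@104]
After op 3 [order #3] market_sell(qty=4): fills=#2x#3:4@98; bids=[-] asks=[#1:6@104]
After op 4 [order #4] limit_sell(price=98, qty=3): fills=none; bids=[-] asks=[#4:3@98 #1:6@104]
After op 5 [order #5] limit_buy(price=104, qty=3): fills=#5x#4:3@98; bids=[-] asks=[#1:6@104]
After op 6 [order #6] limit_sell(price=97, qty=10): fills=none; bids=[-] asks=[#6:10@97 #1:6@104]
After op 7 [order #7] limit_buy(price=96, qty=1): fills=none; bids=[#7:1@96] asks=[#6:10@97 #1:6@104]
After op 8 [order #8] limit_buy(price=96, qty=6): fills=none; bids=[#7:1@96 #8:6@96] asks=[#6:10@97 #1:6@104]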